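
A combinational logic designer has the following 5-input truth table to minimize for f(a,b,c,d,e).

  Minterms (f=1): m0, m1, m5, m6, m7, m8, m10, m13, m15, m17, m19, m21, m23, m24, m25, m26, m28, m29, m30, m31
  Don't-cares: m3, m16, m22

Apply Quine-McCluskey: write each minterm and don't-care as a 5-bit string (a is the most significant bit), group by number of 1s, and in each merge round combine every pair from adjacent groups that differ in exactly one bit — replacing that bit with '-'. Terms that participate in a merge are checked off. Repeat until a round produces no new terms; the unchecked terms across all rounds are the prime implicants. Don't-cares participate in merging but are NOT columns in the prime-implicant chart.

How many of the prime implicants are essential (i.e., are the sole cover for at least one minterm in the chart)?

4

[col 0] 00000*, 00001*, 00011*, 00101*, 00110*, 00111*, 01000*, 01010*, 01101*, 01111*, 10000*, 10001*, 10011*, 10101*, 10110*, 10111*, 11000*, 11001*, 11010*, 11100*, 11101*, 11110*, 11111*
[col 1] -0000*, -0001*, -0011*, -0101*, -0110*, -0111*, -1000*, -1010*, -1101*, -1111*, 0-000*, 0-101*, 0-111*, 00-01*, 00-11*, 000-1*, 0000-*, 001-1*, 0011-*, 010-0*, 011-1*, 1-000*, 1-001*, 1-101*, 1-110*, 1-111*, 10-01*, 10-11*, 100-1*, 1000-*, 101-1*, 1011-*, 11-00*, 11-01*, 11-10*, 110-0*, 1100-*, 111-0*, 111-1*, 1110-*, 1111-*
[col 2] --000, --101*, --111*, -0-01*, -0-11*, -00-1*, -000-, -01-1*, -011-, -10-0, -11-1*, 0-1-1*, 00--1*, 1--01, 1-00-, 1-1-1*, 1-11-, 10--1*, 11--0, 11-0-, 111--
[col 3] --1-1, -0--1
Prime implicants: --000, --1-1, -0--1, -000-, -011-, -10-0, 1--01, 1-00-, 1-11-, 11--0, 11-0-, 111--
PI chart (minterm → PIs covering it):
  0 | --000,-000-
  1 | -0--1,-000-
  5 | --1-1,-0--1
  6 | -011-  (sole → essential)
  7 | --1-1,-0--1,-011-
  8 | --000,-10-0
  10 | -10-0  (sole → essential)
  13 | --1-1  (sole → essential)
  15 | --1-1  (sole → essential)
  17 | -0--1,-000-,1--01,1-00-
  19 | -0--1  (sole → essential)
  21 | --1-1,-0--1,1--01
  23 | --1-1,-0--1,-011-,1-11-
  24 | --000,-10-0,1-00-,11--0,11-0-
  25 | 1--01,1-00-,11-0-
  26 | -10-0,11--0
  28 | 11--0,11-0-,111--
  29 | --1-1,1--01,11-0-,111--
  30 | 1-11-,11--0,111--
  31 | --1-1,1-11-,111--
Essential prime implicants: --1-1, -0--1, -011-, -10-0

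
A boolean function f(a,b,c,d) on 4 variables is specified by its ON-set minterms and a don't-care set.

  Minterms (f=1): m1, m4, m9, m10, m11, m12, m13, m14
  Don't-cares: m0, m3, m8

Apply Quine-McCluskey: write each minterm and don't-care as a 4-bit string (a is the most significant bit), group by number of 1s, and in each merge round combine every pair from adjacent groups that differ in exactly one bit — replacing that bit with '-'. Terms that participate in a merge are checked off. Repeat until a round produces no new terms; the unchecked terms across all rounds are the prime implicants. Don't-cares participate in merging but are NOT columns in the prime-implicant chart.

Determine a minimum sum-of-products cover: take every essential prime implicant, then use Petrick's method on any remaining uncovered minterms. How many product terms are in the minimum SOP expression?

Round 0: 0000✓ 0001✓ 0011✓ 0100✓ 1000✓ 1001✓ 1010✓ 1011✓ 1100✓ 1101✓ 1110✓
Round 1: -000✓ -001✓ -011✓ -100✓ 0-00✓ 00-1✓ 000-✓ 1-00✓ 1-01✓ 1-10✓ 10-0✓ 10-1✓ 100-✓ 101-✓ 11-0✓ 110-✓
Round 2: --00 -0-1 -00- 1--0 1-0- 10--
PIs = {--00, -0-1, -00-, 1--0, 1-0-, 10--}
Coverage chart:
  m1: -0-1,-00-
  m4: --00 ←essential
  m9: -0-1,-00-,1-0-,10--
  m10: 1--0,10--
  m11: -0-1,10--
  m12: --00,1--0,1-0-
  m13: 1-0- ←essential
  m14: 1--0 ←essential
Essential: --00, 1--0, 1-0-
Petrick residual → -0-1
Min cover (4 terms): c'd' + b'd + ad' + ac'

4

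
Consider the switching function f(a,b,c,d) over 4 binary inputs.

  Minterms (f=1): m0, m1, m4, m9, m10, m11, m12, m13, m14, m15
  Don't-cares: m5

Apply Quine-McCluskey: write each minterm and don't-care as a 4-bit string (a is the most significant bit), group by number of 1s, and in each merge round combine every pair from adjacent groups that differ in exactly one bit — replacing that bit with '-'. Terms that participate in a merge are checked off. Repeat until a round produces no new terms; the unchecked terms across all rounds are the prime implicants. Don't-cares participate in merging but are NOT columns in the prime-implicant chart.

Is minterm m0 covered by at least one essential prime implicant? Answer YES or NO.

size-2^0 implicants → 0000(✓)  0001(✓)  0100(✓)  0101(✓)  1001(✓)  1010(✓)  1011(✓)  1100(✓)  1101(✓)  1110(✓)  1111(✓)
size-2^1 implicants → -001(✓)  -100(✓)  -101(✓)  0-00(✓)  0-01(✓)  000-(✓)  010-(✓)  1-01(✓)  1-10(✓)  1-11(✓)  10-1(✓)  101-(✓)  11-0(✓)  11-1(✓)  110-(✓)  111-(✓)
size-2^2 implicants → --01  -10-  0-0-  1--1  1-1-  11--
Unchecked terms (primes): --01, -10-, 0-0-, 1--1, 1-1-, 11--
Minterm coverage:
  m0 ⊆ 0-0- [E]
  m1 ⊆ --01,0-0-
  m4 ⊆ -10-,0-0-
  m9 ⊆ --01,1--1
  m10 ⊆ 1-1- [E]
  m11 ⊆ 1--1,1-1-
  m12 ⊆ -10-,11--
  m13 ⊆ --01,-10-,1--1,11--
  m14 ⊆ 1-1-,11--
  m15 ⊆ 1--1,1-1-,11--
E = {0-0-, 1-1-}

YES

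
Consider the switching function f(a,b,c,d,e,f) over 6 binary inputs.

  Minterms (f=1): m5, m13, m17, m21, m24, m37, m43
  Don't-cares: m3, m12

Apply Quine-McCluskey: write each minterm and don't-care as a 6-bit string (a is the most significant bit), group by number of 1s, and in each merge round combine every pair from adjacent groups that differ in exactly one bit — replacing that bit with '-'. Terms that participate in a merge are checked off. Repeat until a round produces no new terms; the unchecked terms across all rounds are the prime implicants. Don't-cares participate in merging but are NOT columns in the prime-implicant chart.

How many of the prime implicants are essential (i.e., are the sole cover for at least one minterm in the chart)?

4

Round 0: 000011 000101✓ 001100✓ 001101✓ 010001✓ 010101✓ 011000 100101✓ 101011
Round 1: -00101 0-0101 00-101 00110- 010-01
PIs = {-00101, 0-0101, 00-101, 000011, 00110-, 010-01, 011000, 101011}
Coverage chart:
  m5: -00101,0-0101,00-101
  m13: 00-101,00110-
  m17: 010-01 ←essential
  m21: 0-0101,010-01
  m24: 011000 ←essential
  m37: -00101 ←essential
  m43: 101011 ←essential
Essential: -00101, 010-01, 011000, 101011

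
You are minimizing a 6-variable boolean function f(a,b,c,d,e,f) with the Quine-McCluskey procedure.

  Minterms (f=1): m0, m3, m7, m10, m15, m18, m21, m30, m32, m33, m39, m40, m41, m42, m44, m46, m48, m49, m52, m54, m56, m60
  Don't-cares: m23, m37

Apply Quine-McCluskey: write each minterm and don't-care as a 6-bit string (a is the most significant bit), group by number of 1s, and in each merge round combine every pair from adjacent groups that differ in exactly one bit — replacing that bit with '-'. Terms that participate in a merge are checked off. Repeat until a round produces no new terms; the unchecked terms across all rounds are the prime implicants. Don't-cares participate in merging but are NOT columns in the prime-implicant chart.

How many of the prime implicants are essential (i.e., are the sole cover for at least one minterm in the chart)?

[col 0] 000000*, 000011*, 000111*, 001010*, 001111*, 010010, 010101*, 010111*, 011110, 100000*, 100001*, 100101*, 100111*, 101000*, 101001*, 101010*, 101100*, 101110*, 110000*, 110001*, 110100*, 110110*, 111000*, 111100*
[col 1] -00000, -00111, -01010, 0-0111, 00-111, 000-11, 0101-1, 1-0000*, 1-0001*, 1-1000*, 1-1100*, 10-000*, 10-001*, 100-01, 10000-*, 1001-1, 101-00*, 101-10*, 1010-0*, 10100-*, 1011-0*, 11-000*, 11-100*, 110-00*, 11000-*, 1101-0, 111-00*
[col 2] 1--000, 1-000-, 1-1-00, 10-00-, 101--0, 11--00
Prime implicants: -00000, -00111, -01010, 0-0111, 00-111, 000-11, 010010, 0101-1, 011110, 1--000, 1-000-, 1-1-00, 10-00-, 100-01, 1001-1, 101--0, 11--00, 1101-0
PI chart (minterm → PIs covering it):
  0 | -00000  (sole → essential)
  3 | 000-11  (sole → essential)
  7 | -00111,0-0111,00-111,000-11
  10 | -01010  (sole → essential)
  15 | 00-111  (sole → essential)
  18 | 010010  (sole → essential)
  21 | 0101-1  (sole → essential)
  30 | 011110  (sole → essential)
  32 | -00000,1--000,1-000-,10-00-
  33 | 1-000-,10-00-,100-01
  39 | -00111,1001-1
  40 | 1--000,1-1-00,10-00-,101--0
  41 | 10-00-  (sole → essential)
  42 | -01010,101--0
  44 | 1-1-00,101--0
  46 | 101--0  (sole → essential)
  48 | 1--000,1-000-,11--00
  49 | 1-000-  (sole → essential)
  52 | 11--00,1101-0
  54 | 1101-0  (sole → essential)
  56 | 1--000,1-1-00,11--00
  60 | 1-1-00,11--00
Essential prime implicants: -00000, -01010, 00-111, 000-11, 010010, 0101-1, 011110, 1-000-, 10-00-, 101--0, 1101-0

11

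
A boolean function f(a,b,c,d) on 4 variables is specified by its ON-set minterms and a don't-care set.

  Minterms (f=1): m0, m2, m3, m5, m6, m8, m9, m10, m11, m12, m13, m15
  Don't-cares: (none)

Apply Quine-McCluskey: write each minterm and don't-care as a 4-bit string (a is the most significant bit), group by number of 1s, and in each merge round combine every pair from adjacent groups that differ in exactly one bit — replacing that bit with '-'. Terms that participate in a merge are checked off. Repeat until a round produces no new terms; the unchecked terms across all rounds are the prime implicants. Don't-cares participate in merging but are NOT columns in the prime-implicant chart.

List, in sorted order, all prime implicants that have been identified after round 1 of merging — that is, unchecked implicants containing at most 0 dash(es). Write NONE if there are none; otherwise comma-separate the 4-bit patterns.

Round 0: 0000✓ 0010✓ 0011✓ 0101✓ 0110✓ 1000✓ 1001✓ 1010✓ 1011✓ 1100✓ 1101✓ 1111✓
Round 1: -000✓ -010✓ -011✓ -101 0-10 00-0✓ 001-✓ 1-00✓ 1-01✓ 1-11✓ 10-0✓ 10-1✓ 100-✓ 101-✓ 11-1✓ 110-✓
Round 2: -0-0 -01- 1--1 1-0- 10--
PIs = {-0-0, -01-, -101, 0-10, 1--1, 1-0-, 10--}

NONE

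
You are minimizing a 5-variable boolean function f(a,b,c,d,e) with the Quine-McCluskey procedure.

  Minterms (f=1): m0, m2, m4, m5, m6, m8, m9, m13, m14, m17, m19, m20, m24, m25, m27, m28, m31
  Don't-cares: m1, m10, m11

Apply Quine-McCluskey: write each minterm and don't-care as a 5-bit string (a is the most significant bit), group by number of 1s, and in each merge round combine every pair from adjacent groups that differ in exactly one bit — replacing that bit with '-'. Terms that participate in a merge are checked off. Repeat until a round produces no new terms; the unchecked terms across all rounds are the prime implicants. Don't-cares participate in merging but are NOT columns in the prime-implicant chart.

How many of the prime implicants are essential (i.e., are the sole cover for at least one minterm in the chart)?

4

size-2^0 implicants → 00000(✓)  00001(✓)  00010(✓)  00100(✓)  00101(✓)  00110(✓)  01000(✓)  01001(✓)  01010(✓)  01011(✓)  01101(✓)  01110(✓)  10001(✓)  10011(✓)  10100(✓)  11000(✓)  11001(✓)  11011(✓)  11100(✓)  11111(✓)
size-2^1 implicants → -0001(✓)  -0100  -1000(✓)  -1001(✓)  -1011(✓)  0-000(✓)  0-001(✓)  0-010(✓)  0-101(✓)  0-110(✓)  00-00(✓)  00-01(✓)  00-10(✓)  000-0(✓)  0000-(✓)  001-0(✓)  0010-(✓)  01-01(✓)  01-10(✓)  010-0(✓)  010-1(✓)  0100-(✓)  0101-(✓)  1-001(✓)  1-011(✓)  1-100  100-1(✓)  11-00  11-11  110-1(✓)  1100-(✓)
size-2^2 implicants → --001  -10-1  -100-  0--01  0--10  0-0-0  0-00-  00--0  00-0-  010--  1-0-1
Unchecked terms (primes): --001, -0100, -10-1, -100-, 0--01, 0--10, 0-0-0, 0-00-, 00--0, 00-0-, 010--, 1-0-1, 1-100, 11-00, 11-11
Minterm coverage:
  m0 ⊆ 0-0-0,0-00-,00--0,00-0-
  m2 ⊆ 0--10,0-0-0,00--0
  m4 ⊆ -0100,00--0,00-0-
  m5 ⊆ 0--01,00-0-
  m6 ⊆ 0--10,00--0
  m8 ⊆ -100-,0-0-0,0-00-,010--
  m9 ⊆ --001,-10-1,-100-,0--01,0-00-,010--
  m13 ⊆ 0--01 [E]
  m14 ⊆ 0--10 [E]
  m17 ⊆ --001,1-0-1
  m19 ⊆ 1-0-1 [E]
  m20 ⊆ -0100,1-100
  m24 ⊆ -100-,11-00
  m25 ⊆ --001,-10-1,-100-,1-0-1
  m27 ⊆ -10-1,1-0-1,11-11
  m28 ⊆ 1-100,11-00
  m31 ⊆ 11-11 [E]
E = {0--01, 0--10, 1-0-1, 11-11}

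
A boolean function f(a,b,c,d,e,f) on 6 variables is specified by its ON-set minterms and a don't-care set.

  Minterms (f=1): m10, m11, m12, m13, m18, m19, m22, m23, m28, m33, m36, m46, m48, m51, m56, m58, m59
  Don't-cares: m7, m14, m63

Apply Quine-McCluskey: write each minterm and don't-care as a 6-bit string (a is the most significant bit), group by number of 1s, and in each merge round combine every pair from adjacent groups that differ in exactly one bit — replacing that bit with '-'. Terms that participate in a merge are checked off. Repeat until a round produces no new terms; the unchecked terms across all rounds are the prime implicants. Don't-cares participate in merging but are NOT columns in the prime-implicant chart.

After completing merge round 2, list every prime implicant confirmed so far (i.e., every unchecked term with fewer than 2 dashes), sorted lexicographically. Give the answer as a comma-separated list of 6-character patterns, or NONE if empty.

[col 0] 000111*, 001010*, 001011*, 001100*, 001101*, 001110*, 010010*, 010011*, 010110*, 010111*, 011100*, 100001, 100100, 101110*, 110000*, 110011*, 111000*, 111010*, 111011*, 111111*
[col 1] -01110, -10011, 0-0111, 0-1100, 001-10, 00101-, 0011-0, 00110-, 010-10*, 010-11*, 01001-*, 01011-*, 11-000, 11-011, 111-11, 1110-0, 11101-
[col 2] 010-1-
Prime implicants: -01110, -10011, 0-0111, 0-1100, 001-10, 00101-, 0011-0, 00110-, 010-1-, 100001, 100100, 11-000, 11-011, 111-11, 1110-0, 11101-

-01110, -10011, 0-0111, 0-1100, 001-10, 00101-, 0011-0, 00110-, 100001, 100100, 11-000, 11-011, 111-11, 1110-0, 11101-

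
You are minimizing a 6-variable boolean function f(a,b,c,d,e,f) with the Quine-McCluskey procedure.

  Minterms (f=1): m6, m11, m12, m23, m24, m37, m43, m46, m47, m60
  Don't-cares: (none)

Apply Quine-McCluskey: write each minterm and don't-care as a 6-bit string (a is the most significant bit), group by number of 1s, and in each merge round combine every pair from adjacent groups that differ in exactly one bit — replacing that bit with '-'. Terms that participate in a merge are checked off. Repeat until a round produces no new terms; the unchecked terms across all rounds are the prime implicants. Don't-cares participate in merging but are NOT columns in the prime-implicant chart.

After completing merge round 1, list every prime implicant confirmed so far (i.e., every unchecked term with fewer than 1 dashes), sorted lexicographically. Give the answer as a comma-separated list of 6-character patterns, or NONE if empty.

000110, 001100, 010111, 011000, 100101, 111100

[col 0] 000110, 001011*, 001100, 010111, 011000, 100101, 101011*, 101110*, 101111*, 111100
[col 1] -01011, 101-11, 10111-
Prime implicants: -01011, 000110, 001100, 010111, 011000, 100101, 101-11, 10111-, 111100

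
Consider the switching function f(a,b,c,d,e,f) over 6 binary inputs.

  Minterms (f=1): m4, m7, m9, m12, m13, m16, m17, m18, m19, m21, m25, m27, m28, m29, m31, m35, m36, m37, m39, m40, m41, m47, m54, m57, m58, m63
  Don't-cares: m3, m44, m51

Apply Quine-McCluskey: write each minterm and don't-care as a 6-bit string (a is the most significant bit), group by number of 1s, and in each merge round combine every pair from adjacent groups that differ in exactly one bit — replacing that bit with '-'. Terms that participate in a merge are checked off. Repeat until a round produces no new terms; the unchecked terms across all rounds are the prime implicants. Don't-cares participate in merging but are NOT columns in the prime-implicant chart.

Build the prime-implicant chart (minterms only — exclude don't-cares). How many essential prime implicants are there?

8

[col 0] 000011*, 000100*, 000111*, 001001*, 001100*, 001101*, 010000*, 010001*, 010010*, 010011*, 010101*, 011001*, 011011*, 011100*, 011101*, 011111*, 100011*, 100100*, 100101*, 100111*, 101000*, 101001*, 101100*, 101111*, 110011*, 110110, 111001*, 111010, 111111*
[col 1] -00011*, -00100*, -00111*, -01001*, -01100*, -10011*, -11001*, -11111, 0-0011*, 0-1001*, 0-1100*, 0-1101*, 00-100*, 000-11*, 001-01*, 00110-*, 01-001*, 01-011*, 01-101*, 010-01*, 0100-0*, 0100-1*, 01000-*, 01001-*, 011-01*, 011-11*, 0110-1*, 0111-1*, 01110-*, 1-0011*, 1-1001*, 1-1111, 10-100*, 10-111, 100-11*, 1001-1, 10010-, 101-00, 10100-
[col 2] --0011, --1001, -0-100, -00-11, 0-1-01, 0-110-, 01--01, 01-0-1, 0100--, 011--1
Prime implicants: --0011, --1001, -0-100, -00-11, -11111, 0-1-01, 0-110-, 01--01, 01-0-1, 0100--, 011--1, 1-1111, 10-111, 1001-1, 10010-, 101-00, 10100-, 110110, 111010
PI chart (minterm → PIs covering it):
  4 | -0-100  (sole → essential)
  7 | -00-11  (sole → essential)
  9 | --1001,0-1-01
  12 | -0-100,0-110-
  13 | 0-1-01,0-110-
  16 | 0100--  (sole → essential)
  17 | 01--01,01-0-1,0100--
  18 | 0100--  (sole → essential)
  19 | --0011,01-0-1,0100--
  21 | 01--01  (sole → essential)
  25 | --1001,0-1-01,01--01,01-0-1,011--1
  27 | 01-0-1,011--1
  28 | 0-110-  (sole → essential)
  29 | 0-1-01,0-110-,01--01,011--1
  31 | -11111,011--1
  35 | --0011,-00-11
  36 | -0-100,10010-
  37 | 1001-1,10010-
  39 | -00-11,10-111,1001-1
  40 | 101-00,10100-
  41 | --1001,10100-
  47 | 1-1111,10-111
  54 | 110110  (sole → essential)
  57 | --1001  (sole → essential)
  58 | 111010  (sole → essential)
  63 | -11111,1-1111
Essential prime implicants: --1001, -0-100, -00-11, 0-110-, 01--01, 0100--, 110110, 111010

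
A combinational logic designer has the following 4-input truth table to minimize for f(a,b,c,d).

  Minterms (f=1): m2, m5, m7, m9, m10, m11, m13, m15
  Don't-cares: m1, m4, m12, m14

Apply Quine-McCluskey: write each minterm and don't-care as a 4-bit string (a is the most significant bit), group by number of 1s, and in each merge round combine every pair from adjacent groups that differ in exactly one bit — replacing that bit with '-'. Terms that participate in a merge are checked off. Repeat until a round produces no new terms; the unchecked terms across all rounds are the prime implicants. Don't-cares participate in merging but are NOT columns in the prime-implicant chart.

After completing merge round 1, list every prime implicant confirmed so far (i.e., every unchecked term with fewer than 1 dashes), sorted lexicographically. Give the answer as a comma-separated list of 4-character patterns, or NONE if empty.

NONE

size-2^0 implicants → 0001(✓)  0010(✓)  0100(✓)  0101(✓)  0111(✓)  1001(✓)  1010(✓)  1011(✓)  1100(✓)  1101(✓)  1110(✓)  1111(✓)
size-2^1 implicants → -001(✓)  -010  -100(✓)  -101(✓)  -111(✓)  0-01(✓)  01-1(✓)  010-(✓)  1-01(✓)  1-10(✓)  1-11(✓)  10-1(✓)  101-(✓)  11-0(✓)  11-1(✓)  110-(✓)  111-(✓)
size-2^2 implicants → --01  -1-1  -10-  1--1  1-1-  11--
Unchecked terms (primes): --01, -010, -1-1, -10-, 1--1, 1-1-, 11--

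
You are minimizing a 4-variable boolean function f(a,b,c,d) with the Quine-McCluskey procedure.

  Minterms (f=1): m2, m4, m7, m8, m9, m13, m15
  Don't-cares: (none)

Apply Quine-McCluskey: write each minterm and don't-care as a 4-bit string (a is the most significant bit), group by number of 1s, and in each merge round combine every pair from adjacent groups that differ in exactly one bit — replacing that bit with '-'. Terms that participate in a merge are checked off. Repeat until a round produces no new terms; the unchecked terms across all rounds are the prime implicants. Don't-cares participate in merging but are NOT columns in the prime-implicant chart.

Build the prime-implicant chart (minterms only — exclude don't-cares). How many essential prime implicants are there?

size-2^0 implicants → 0010  0100  0111(✓)  1000(✓)  1001(✓)  1101(✓)  1111(✓)
size-2^1 implicants → -111  1-01  100-  11-1
Unchecked terms (primes): -111, 0010, 0100, 1-01, 100-, 11-1
Minterm coverage:
  m2 ⊆ 0010 [E]
  m4 ⊆ 0100 [E]
  m7 ⊆ -111 [E]
  m8 ⊆ 100- [E]
  m9 ⊆ 1-01,100-
  m13 ⊆ 1-01,11-1
  m15 ⊆ -111,11-1
E = {-111, 0010, 0100, 100-}

4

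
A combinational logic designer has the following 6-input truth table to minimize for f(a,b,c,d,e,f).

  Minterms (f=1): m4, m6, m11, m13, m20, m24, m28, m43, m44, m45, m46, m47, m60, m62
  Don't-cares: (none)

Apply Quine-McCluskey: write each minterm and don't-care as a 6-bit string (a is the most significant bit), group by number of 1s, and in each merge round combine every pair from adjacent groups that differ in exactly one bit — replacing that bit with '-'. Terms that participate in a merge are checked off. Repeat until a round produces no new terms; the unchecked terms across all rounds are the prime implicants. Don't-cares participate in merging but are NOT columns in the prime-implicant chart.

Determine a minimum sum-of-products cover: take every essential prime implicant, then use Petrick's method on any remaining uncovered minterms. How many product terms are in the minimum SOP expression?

7

Round 0: 000100✓ 000110✓ 001011✓ 001101✓ 010100✓ 011000✓ 011100✓ 101011✓ 101100✓ 101101✓ 101110✓ 101111✓ 111100✓ 111110✓
Round 1: -01011 -01101 -11100 0-0100 0001-0 01-100 011-00 1-1100✓ 1-1110✓ 101-11 1011-0✓ 1011-1✓ 10110-✓ 10111-✓ 1111-0✓
Round 2: 1-11-0 1011--
PIs = {-01011, -01101, -11100, 0-0100, 0001-0, 01-100, 011-00, 1-11-0, 101-11, 1011--}
Coverage chart:
  m4: 0-0100,0001-0
  m6: 0001-0 ←essential
  m11: -01011 ←essential
  m13: -01101 ←essential
  m20: 0-0100,01-100
  m24: 011-00 ←essential
  m28: -11100,01-100,011-00
  m43: -01011,101-11
  m44: 1-11-0,1011--
  m45: -01101,1011--
  m46: 1-11-0,1011--
  m47: 101-11,1011--
  m60: -11100,1-11-0
  m62: 1-11-0 ←essential
Essential: -01011, -01101, 0001-0, 011-00, 1-11-0
Petrick residual → 0-0100, 101-11
Min cover (7 terms): b'cd'ef + b'cde'f + a'c'de'f' + a'b'c'df' + a'bce'f' + acdf' + ab'cef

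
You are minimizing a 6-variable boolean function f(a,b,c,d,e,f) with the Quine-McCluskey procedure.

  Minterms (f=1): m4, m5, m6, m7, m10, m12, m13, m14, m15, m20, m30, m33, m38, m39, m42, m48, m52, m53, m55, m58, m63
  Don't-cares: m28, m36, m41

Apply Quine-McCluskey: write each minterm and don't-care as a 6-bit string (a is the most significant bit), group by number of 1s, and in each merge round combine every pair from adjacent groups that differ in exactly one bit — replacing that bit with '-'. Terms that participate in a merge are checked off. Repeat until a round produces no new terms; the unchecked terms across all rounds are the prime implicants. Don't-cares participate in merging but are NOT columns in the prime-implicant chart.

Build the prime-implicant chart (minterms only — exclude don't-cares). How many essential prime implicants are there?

6

[col 0] 000100*, 000101*, 000110*, 000111*, 001010*, 001100*, 001101*, 001110*, 001111*, 010100*, 011100*, 011110*, 100001*, 100100*, 100110*, 100111*, 101001*, 101010*, 110000*, 110100*, 110101*, 110111*, 111010*, 111111*
[col 1] -00100*, -00110*, -00111*, -01010, -10100*, 0-0100*, 0-1100*, 0-1110*, 00-100*, 00-101*, 00-110*, 00-111*, 0001-0*, 0001-1*, 00010-*, 00011-*, 001-10, 0011-0*, 0011-1*, 00110-*, 00111-*, 01-100*, 0111-0*, 1-0100*, 1-0111, 1-1010, 10-001, 1001-0*, 10011-*, 11-111, 110-00, 1101-1, 11010-
[col 2] --0100, -001-0, -0011-, 0--100, 0-11-0, 00-1-0*, 00-1-1*, 00-10-*, 00-11-*, 0001--*, 0011--*
[col 3] 00-1--
Prime implicants: --0100, -001-0, -0011-, -01010, 0--100, 0-11-0, 00-1--, 001-10, 1-0111, 1-1010, 10-001, 11-111, 110-00, 1101-1, 11010-
PI chart (minterm → PIs covering it):
  4 | --0100,-001-0,0--100,00-1--
  5 | 00-1--  (sole → essential)
  6 | -001-0,-0011-,00-1--
  7 | -0011-,00-1--
  10 | -01010,001-10
  12 | 0--100,0-11-0,00-1--
  13 | 00-1--  (sole → essential)
  14 | 0-11-0,00-1--,001-10
  15 | 00-1--  (sole → essential)
  20 | --0100,0--100
  30 | 0-11-0  (sole → essential)
  33 | 10-001  (sole → essential)
  38 | -001-0,-0011-
  39 | -0011-,1-0111
  42 | -01010,1-1010
  48 | 110-00  (sole → essential)
  52 | --0100,110-00,11010-
  53 | 1101-1,11010-
  55 | 1-0111,11-111,1101-1
  58 | 1-1010  (sole → essential)
  63 | 11-111  (sole → essential)
Essential prime implicants: 0-11-0, 00-1--, 1-1010, 10-001, 11-111, 110-00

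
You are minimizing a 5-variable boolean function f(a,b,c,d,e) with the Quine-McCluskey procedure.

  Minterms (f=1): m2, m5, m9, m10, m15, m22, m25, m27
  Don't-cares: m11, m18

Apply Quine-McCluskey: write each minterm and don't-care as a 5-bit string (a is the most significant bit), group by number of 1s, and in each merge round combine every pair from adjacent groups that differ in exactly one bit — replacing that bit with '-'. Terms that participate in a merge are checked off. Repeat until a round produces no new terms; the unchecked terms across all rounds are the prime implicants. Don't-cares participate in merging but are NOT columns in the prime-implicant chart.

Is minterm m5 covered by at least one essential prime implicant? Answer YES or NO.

[col 0] 00010*, 00101, 01001*, 01010*, 01011*, 01111*, 10010*, 10110*, 11001*, 11011*
[col 1] -0010, -1001*, -1011*, 0-010, 01-11, 010-1*, 0101-, 10-10, 110-1*
[col 2] -10-1
Prime implicants: -0010, -10-1, 0-010, 00101, 01-11, 0101-, 10-10
PI chart (minterm → PIs covering it):
  2 | -0010,0-010
  5 | 00101  (sole → essential)
  9 | -10-1  (sole → essential)
  10 | 0-010,0101-
  15 | 01-11  (sole → essential)
  22 | 10-10  (sole → essential)
  25 | -10-1  (sole → essential)
  27 | -10-1  (sole → essential)
Essential prime implicants: -10-1, 00101, 01-11, 10-10

YES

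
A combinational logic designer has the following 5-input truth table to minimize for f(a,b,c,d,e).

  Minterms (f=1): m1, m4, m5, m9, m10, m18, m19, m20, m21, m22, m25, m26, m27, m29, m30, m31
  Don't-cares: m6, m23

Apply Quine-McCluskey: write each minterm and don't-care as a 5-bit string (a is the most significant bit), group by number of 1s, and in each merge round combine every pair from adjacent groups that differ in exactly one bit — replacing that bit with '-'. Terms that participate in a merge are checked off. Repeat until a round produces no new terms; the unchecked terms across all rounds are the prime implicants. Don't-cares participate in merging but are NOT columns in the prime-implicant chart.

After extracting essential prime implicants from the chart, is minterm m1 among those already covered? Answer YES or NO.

NO

size-2^0 implicants → 00001(✓)  00100(✓)  00101(✓)  00110(✓)  01001(✓)  01010(✓)  10010(✓)  10011(✓)  10100(✓)  10101(✓)  10110(✓)  10111(✓)  11001(✓)  11010(✓)  11011(✓)  11101(✓)  11110(✓)  11111(✓)
size-2^1 implicants → -0100(✓)  -0101(✓)  -0110(✓)  -1001  -1010  0-001  00-01  001-0(✓)  0010-(✓)  1-010(✓)  1-011(✓)  1-101(✓)  1-110(✓)  1-111(✓)  10-10(✓)  10-11(✓)  1001-(✓)  101-0(✓)  101-1(✓)  1010-(✓)  1011-(✓)  11-01(✓)  11-10(✓)  11-11(✓)  110-1(✓)  1101-(✓)  111-1(✓)  1111-(✓)
size-2^2 implicants → -01-0  -010-  1--10(✓)  1--11(✓)  1-01-(✓)  1-1-1  1-11-(✓)  10-1-(✓)  101--  11--1  11-1-(✓)
size-2^3 implicants → 1--1-
Unchecked terms (primes): -01-0, -010-, -1001, -1010, 0-001, 00-01, 1--1-, 1-1-1, 101--, 11--1
Minterm coverage:
  m1 ⊆ 0-001,00-01
  m4 ⊆ -01-0,-010-
  m5 ⊆ -010-,00-01
  m9 ⊆ -1001,0-001
  m10 ⊆ -1010 [E]
  m18 ⊆ 1--1- [E]
  m19 ⊆ 1--1- [E]
  m20 ⊆ -01-0,-010-,101--
  m21 ⊆ -010-,1-1-1,101--
  m22 ⊆ -01-0,1--1-,101--
  m25 ⊆ -1001,11--1
  m26 ⊆ -1010,1--1-
  m27 ⊆ 1--1-,11--1
  m29 ⊆ 1-1-1,11--1
  m30 ⊆ 1--1- [E]
  m31 ⊆ 1--1-,1-1-1,11--1
E = {-1010, 1--1-}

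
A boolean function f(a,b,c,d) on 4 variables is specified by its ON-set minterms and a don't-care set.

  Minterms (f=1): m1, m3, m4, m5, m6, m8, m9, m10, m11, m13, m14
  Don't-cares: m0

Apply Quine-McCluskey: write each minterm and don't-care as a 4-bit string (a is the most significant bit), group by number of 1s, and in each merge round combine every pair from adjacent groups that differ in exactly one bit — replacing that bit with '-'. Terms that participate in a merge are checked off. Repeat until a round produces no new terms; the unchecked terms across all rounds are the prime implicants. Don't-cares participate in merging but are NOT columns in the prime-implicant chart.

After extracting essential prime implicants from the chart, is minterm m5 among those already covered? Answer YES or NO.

YES

size-2^0 implicants → 0000(✓)  0001(✓)  0011(✓)  0100(✓)  0101(✓)  0110(✓)  1000(✓)  1001(✓)  1010(✓)  1011(✓)  1101(✓)  1110(✓)
size-2^1 implicants → -000(✓)  -001(✓)  -011(✓)  -101(✓)  -110  0-00(✓)  0-01(✓)  00-1(✓)  000-(✓)  01-0  010-(✓)  1-01(✓)  1-10  10-0(✓)  10-1(✓)  100-(✓)  101-(✓)
size-2^2 implicants → --01  -0-1  -00-  0-0-  10--
Unchecked terms (primes): --01, -0-1, -00-, -110, 0-0-, 01-0, 1-10, 10--
Minterm coverage:
  m1 ⊆ --01,-0-1,-00-,0-0-
  m3 ⊆ -0-1 [E]
  m4 ⊆ 0-0-,01-0
  m5 ⊆ --01,0-0-
  m6 ⊆ -110,01-0
  m8 ⊆ -00-,10--
  m9 ⊆ --01,-0-1,-00-,10--
  m10 ⊆ 1-10,10--
  m11 ⊆ -0-1,10--
  m13 ⊆ --01 [E]
  m14 ⊆ -110,1-10
E = {--01, -0-1}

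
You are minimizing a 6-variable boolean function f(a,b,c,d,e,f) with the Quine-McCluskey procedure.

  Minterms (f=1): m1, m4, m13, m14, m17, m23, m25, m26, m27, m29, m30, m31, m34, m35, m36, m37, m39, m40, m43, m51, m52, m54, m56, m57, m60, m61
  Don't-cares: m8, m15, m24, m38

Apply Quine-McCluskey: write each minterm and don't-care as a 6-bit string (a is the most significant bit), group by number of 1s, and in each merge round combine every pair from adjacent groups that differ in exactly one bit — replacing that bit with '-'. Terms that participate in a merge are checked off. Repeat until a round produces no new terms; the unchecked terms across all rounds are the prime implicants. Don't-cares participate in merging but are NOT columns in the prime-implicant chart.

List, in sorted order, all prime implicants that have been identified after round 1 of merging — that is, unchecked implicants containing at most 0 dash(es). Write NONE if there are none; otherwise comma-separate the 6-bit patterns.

[col 0] 000001*, 000100*, 001000*, 001101*, 001110*, 001111*, 010001*, 010111*, 011000*, 011001*, 011010*, 011011*, 011101*, 011110*, 011111*, 100010*, 100011*, 100100*, 100101*, 100110*, 100111*, 101000*, 101011*, 110011*, 110100*, 110110*, 111000*, 111001*, 111100*, 111101*
[col 1] -00100, -01000*, -11000*, -11001*, -11101*, 0-0001, 0-1000*, 0-1101*, 0-1110*, 0-1111*, 0011-1*, 00111-*, 01-001, 01-111, 011-01*, 011-10*, 011-11*, 0110-0*, 0110-1*, 01100-*, 01101-*, 0111-1*, 01111-*, 1-0011, 1-0100*, 1-0110*, 1-1000*, 10-011, 100-10*, 100-11*, 10001-*, 1001-0*, 1001-1*, 10010-*, 10011-*, 11-100, 1101-0*, 111-00*, 111-01*, 11100-*, 11110-*
[col 2] --1000, -11-01, -1100-, 0-11-1, 0-111-, 011--1, 011-1-, 0110--, 1-01-0, 100-1-, 1001--, 111-0-
Prime implicants: --1000, -00100, -11-01, -1100-, 0-0001, 0-11-1, 0-111-, 01-001, 01-111, 011--1, 011-1-, 0110--, 1-0011, 1-01-0, 10-011, 100-1-, 1001--, 11-100, 111-0-

NONE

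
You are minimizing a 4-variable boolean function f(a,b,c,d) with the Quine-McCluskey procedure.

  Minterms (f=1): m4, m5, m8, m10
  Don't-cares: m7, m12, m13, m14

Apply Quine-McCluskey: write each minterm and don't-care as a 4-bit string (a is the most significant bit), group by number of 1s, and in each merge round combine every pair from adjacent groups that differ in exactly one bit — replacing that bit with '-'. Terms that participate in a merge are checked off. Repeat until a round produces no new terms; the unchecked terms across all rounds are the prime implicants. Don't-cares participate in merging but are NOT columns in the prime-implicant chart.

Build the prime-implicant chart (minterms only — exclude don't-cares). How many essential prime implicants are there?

size-2^0 implicants → 0100(✓)  0101(✓)  0111(✓)  1000(✓)  1010(✓)  1100(✓)  1101(✓)  1110(✓)
size-2^1 implicants → -100(✓)  -101(✓)  01-1  010-(✓)  1-00(✓)  1-10(✓)  10-0(✓)  11-0(✓)  110-(✓)
size-2^2 implicants → -10-  1--0
Unchecked terms (primes): -10-, 01-1, 1--0
Minterm coverage:
  m4 ⊆ -10- [E]
  m5 ⊆ -10-,01-1
  m8 ⊆ 1--0 [E]
  m10 ⊆ 1--0 [E]
E = {-10-, 1--0}

2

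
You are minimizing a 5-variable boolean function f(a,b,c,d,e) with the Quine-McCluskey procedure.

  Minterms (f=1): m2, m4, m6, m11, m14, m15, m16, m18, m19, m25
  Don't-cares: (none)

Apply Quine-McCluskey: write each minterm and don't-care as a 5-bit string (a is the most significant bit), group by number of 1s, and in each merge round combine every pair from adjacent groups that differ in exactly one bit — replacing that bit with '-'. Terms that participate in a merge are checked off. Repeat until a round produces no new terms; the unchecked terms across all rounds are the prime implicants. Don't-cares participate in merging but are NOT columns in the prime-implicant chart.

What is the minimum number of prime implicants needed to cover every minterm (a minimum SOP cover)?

size-2^0 implicants → 00010(✓)  00100(✓)  00110(✓)  01011(✓)  01110(✓)  01111(✓)  10000(✓)  10010(✓)  10011(✓)  11001
size-2^1 implicants → -0010  0-110  00-10  001-0  01-11  0111-  100-0  1001-
Unchecked terms (primes): -0010, 0-110, 00-10, 001-0, 01-11, 0111-, 100-0, 1001-, 11001
Minterm coverage:
  m2 ⊆ -0010,00-10
  m4 ⊆ 001-0 [E]
  m6 ⊆ 0-110,00-10,001-0
  m11 ⊆ 01-11 [E]
  m14 ⊆ 0-110,0111-
  m15 ⊆ 01-11,0111-
  m16 ⊆ 100-0 [E]
  m18 ⊆ -0010,100-0,1001-
  m19 ⊆ 1001- [E]
  m25 ⊆ 11001 [E]
E = {001-0, 01-11, 100-0, 1001-, 11001}
Petrick residual → -0010, 0-110
Cover = b'c'de' + a'cde' + a'b'ce' + a'bde + ab'c'e' + ab'c'd + abc'd'e  |cover|=7

7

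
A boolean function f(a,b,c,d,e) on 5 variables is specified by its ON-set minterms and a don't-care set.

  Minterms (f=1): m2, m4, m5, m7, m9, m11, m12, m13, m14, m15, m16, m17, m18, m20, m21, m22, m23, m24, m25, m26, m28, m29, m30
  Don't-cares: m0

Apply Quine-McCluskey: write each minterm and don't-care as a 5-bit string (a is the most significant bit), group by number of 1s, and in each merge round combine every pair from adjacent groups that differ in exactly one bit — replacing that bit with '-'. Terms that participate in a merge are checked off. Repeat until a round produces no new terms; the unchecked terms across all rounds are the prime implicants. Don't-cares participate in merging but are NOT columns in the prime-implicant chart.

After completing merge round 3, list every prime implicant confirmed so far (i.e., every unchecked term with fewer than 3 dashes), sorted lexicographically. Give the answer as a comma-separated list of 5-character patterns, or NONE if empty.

-0-00, -00-0, -01-1, -1-01, -11-0, 0-1-1, 01--1, 011--, 101--

[col 0] 00000*, 00010*, 00100*, 00101*, 00111*, 01001*, 01011*, 01100*, 01101*, 01110*, 01111*, 10000*, 10001*, 10010*, 10100*, 10101*, 10110*, 10111*, 11000*, 11001*, 11010*, 11100*, 11101*, 11110*
[col 1] -0000*, -0010*, -0100*, -0101*, -0111*, -1001*, -1100*, -1101*, -1110*, 0-100*, 0-101*, 0-111*, 00-00*, 000-0*, 001-1*, 0010-*, 01-01*, 01-11*, 010-1*, 011-0*, 011-1*, 0110-*, 0111-*, 1-000*, 1-001*, 1-010*, 1-100*, 1-101*, 1-110*, 10-00*, 10-01*, 10-10*, 100-0*, 1000-*, 101-0*, 101-1*, 1010-*, 1011-*, 11-00*, 11-01*, 11-10*, 110-0*, 1100-*, 111-0*, 1110-*
[col 2] --100*, --101*, -0-00, -00-0, -01-1, -010-*, -1-01, -11-0, -110-*, 0-1-1, 0-10-*, 01--1, 011--, 1--00*, 1--01*, 1--10*, 1-0-0*, 1-00-*, 1-1-0*, 1-10-*, 10--0*, 10-0-*, 101--, 11--0*, 11-0-*
[col 3] --10-, 1---0, 1--0-
Prime implicants: --10-, -0-00, -00-0, -01-1, -1-01, -11-0, 0-1-1, 01--1, 011--, 1---0, 1--0-, 101--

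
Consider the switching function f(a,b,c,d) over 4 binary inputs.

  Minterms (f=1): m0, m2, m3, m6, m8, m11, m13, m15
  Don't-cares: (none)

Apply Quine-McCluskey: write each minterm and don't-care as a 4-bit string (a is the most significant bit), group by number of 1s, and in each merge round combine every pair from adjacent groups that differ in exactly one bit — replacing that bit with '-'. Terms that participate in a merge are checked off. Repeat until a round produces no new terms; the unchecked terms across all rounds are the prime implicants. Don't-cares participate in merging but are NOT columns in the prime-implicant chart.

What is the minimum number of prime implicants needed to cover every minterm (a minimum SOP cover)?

4

size-2^0 implicants → 0000(✓)  0010(✓)  0011(✓)  0110(✓)  1000(✓)  1011(✓)  1101(✓)  1111(✓)
size-2^1 implicants → -000  -011  0-10  00-0  001-  1-11  11-1
Unchecked terms (primes): -000, -011, 0-10, 00-0, 001-, 1-11, 11-1
Minterm coverage:
  m0 ⊆ -000,00-0
  m2 ⊆ 0-10,00-0,001-
  m3 ⊆ -011,001-
  m6 ⊆ 0-10 [E]
  m8 ⊆ -000 [E]
  m11 ⊆ -011,1-11
  m13 ⊆ 11-1 [E]
  m15 ⊆ 1-11,11-1
E = {-000, 0-10, 11-1}
Petrick residual → -011
Cover = b'c'd' + b'cd + a'cd' + abd  |cover|=4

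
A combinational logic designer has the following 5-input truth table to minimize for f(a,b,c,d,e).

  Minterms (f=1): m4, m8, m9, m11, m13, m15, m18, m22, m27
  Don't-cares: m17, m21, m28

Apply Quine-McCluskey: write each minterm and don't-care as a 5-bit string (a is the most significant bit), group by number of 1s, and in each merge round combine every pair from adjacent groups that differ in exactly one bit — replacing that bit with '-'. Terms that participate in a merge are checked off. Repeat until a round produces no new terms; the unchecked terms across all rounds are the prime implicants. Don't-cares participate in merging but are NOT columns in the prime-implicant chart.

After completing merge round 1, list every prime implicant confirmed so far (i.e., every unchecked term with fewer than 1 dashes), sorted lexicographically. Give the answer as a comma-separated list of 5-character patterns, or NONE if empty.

[col 0] 00100, 01000*, 01001*, 01011*, 01101*, 01111*, 10001*, 10010*, 10101*, 10110*, 11011*, 11100
[col 1] -1011, 01-01*, 01-11*, 010-1*, 0100-, 011-1*, 10-01, 10-10
[col 2] 01--1
Prime implicants: -1011, 00100, 01--1, 0100-, 10-01, 10-10, 11100

00100, 11100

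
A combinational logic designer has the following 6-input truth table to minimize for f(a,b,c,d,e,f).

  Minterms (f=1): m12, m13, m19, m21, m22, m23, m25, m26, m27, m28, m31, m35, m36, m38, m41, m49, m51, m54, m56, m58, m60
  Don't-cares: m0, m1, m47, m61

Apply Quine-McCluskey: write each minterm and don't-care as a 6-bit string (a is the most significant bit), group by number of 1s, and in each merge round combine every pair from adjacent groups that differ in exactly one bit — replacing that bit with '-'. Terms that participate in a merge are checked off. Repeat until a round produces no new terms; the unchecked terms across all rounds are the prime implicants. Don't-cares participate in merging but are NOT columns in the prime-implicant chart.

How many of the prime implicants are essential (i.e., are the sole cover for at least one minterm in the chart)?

Round 0: 000000✓ 000001✓ 001100✓ 001101✓ 010011✓ 010101✓ 010110✓ 010111✓ 011001✓ 011010✓ 011011✓ 011100✓ 011111✓ 100011✓ 100100✓ 100110✓ 101001 101111 110001✓ 110011✓ 110110✓ 111000✓ 111010✓ 111100✓ 111101✓
Round 1: -10011 -10110 -11010 -11100 0-1100 00000- 00110- 01-011✓ 01-111✓ 010-11✓ 0101-1 01011- 011-11✓ 0110-1 01101- 1-0011 1-0110 1001-0 1100-1 111-00 1110-0 11110-
Round 2: 01--11
PIs = {-10011, -10110, -11010, -11100, 0-1100, 00000-, 00110-, 01--11, 0101-1, 01011-, 0110-1, 01101-, 1-0011, 1-0110, 1001-0, 101001, 101111, 1100-1, 111-00, 1110-0, 11110-}
Coverage chart:
  m12: 0-1100,00110-
  m13: 00110- ←essential
  m19: -10011,01--11
  m21: 0101-1 ←essential
  m22: -10110,01011-
  m23: 01--11,0101-1,01011-
  m25: 0110-1 ←essential
  m26: -11010,01101-
  m27: 01--11,0110-1,01101-
  m28: -11100,0-1100
  m31: 01--11 ←essential
  m35: 1-0011 ←essential
  m36: 1001-0 ←essential
  m38: 1-0110,1001-0
  m41: 101001 ←essential
  m49: 1100-1 ←essential
  m51: -10011,1-0011,1100-1
  m54: -10110,1-0110
  m56: 111-00,1110-0
  m58: -11010,1110-0
  m60: -11100,111-00,11110-
Essential: 00110-, 01--11, 0101-1, 0110-1, 1-0011, 1001-0, 101001, 1100-1

8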